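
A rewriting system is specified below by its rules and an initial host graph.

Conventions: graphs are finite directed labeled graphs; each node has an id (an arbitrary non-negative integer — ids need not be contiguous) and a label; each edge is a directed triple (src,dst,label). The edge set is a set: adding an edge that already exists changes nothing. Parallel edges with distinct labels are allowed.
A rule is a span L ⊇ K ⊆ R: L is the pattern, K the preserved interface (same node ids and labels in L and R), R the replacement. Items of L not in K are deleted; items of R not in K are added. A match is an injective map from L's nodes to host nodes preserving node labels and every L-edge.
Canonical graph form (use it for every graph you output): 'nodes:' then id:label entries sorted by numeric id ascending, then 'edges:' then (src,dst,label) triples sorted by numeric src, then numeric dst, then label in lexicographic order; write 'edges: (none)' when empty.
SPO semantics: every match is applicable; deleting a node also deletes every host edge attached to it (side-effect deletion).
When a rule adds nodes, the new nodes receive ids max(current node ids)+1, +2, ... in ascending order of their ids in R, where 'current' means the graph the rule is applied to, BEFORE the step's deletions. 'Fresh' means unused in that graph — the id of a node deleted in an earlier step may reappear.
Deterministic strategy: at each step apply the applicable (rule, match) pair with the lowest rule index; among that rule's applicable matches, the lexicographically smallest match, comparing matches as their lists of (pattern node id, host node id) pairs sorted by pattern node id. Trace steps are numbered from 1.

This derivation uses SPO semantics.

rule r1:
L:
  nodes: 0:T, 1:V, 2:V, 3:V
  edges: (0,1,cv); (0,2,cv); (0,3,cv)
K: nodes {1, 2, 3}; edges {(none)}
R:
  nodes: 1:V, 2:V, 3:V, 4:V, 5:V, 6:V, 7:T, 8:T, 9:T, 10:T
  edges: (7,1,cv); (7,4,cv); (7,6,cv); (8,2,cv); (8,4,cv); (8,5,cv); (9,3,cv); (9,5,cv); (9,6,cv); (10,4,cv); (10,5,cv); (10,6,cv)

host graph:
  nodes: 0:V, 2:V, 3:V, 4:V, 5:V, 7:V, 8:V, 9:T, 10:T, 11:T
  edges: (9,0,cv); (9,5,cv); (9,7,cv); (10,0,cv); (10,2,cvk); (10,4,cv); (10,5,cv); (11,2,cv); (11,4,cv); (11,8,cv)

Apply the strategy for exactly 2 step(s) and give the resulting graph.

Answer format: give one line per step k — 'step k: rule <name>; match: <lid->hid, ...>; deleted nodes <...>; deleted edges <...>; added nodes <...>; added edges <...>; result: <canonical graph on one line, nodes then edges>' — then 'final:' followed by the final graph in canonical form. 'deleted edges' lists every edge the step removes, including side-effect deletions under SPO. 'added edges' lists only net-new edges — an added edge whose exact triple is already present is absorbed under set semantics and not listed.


step 1: rule r1; match: 0->9, 1->0, 2->5, 3->7; deleted nodes 9; deleted edges (9,0,cv); (9,5,cv); (9,7,cv); added nodes 12, 13, 14, 15, 16, 17, 18; added edges (15,0,cv); (15,12,cv); (15,14,cv); (16,5,cv); (16,12,cv); (16,13,cv); (17,7,cv); (17,13,cv); (17,14,cv); (18,12,cv); (18,13,cv); (18,14,cv); result: nodes: 0:V, 2:V, 3:V, 4:V, 5:V, 7:V, 8:V, 10:T, 11:T, 12:V, 13:V, 14:V, 15:T, 16:T, 17:T, 18:T edges: (10,0,cv); (10,2,cvk); (10,4,cv); (10,5,cv); (11,2,cv); (11,4,cv); (11,8,cv); (15,0,cv); (15,12,cv); (15,14,cv); (16,5,cv); (16,12,cv); (16,13,cv); (17,7,cv); (17,13,cv); (17,14,cv); (18,12,cv); (18,13,cv); (18,14,cv)
step 2: rule r1; match: 0->10, 1->0, 2->4, 3->5; deleted nodes 10; deleted edges (10,0,cv); (10,2,cvk); (10,4,cv); (10,5,cv); added nodes 19, 20, 21, 22, 23, 24, 25; added edges (22,0,cv); (22,19,cv); (22,21,cv); (23,4,cv); (23,19,cv); (23,20,cv); (24,5,cv); (24,20,cv); (24,21,cv); (25,19,cv); (25,20,cv); (25,21,cv); result: nodes: 0:V, 2:V, 3:V, 4:V, 5:V, 7:V, 8:V, 11:T, 12:V, 13:V, 14:V, 15:T, 16:T, 17:T, 18:T, 19:V, 20:V, 21:V, 22:T, 23:T, 24:T, 25:T edges: (11,2,cv); (11,4,cv); (11,8,cv); (15,0,cv); (15,12,cv); (15,14,cv); (16,5,cv); (16,12,cv); (16,13,cv); (17,7,cv); (17,13,cv); (17,14,cv); (18,12,cv); (18,13,cv); (18,14,cv); (22,0,cv); (22,19,cv); (22,21,cv); (23,4,cv); (23,19,cv); (23,20,cv); (24,5,cv); (24,20,cv); (24,21,cv); (25,19,cv); (25,20,cv); (25,21,cv)
final:
nodes: 0:V, 2:V, 3:V, 4:V, 5:V, 7:V, 8:V, 11:T, 12:V, 13:V, 14:V, 15:T, 16:T, 17:T, 18:T, 19:V, 20:V, 21:V, 22:T, 23:T, 24:T, 25:T
edges: (11,2,cv); (11,4,cv); (11,8,cv); (15,0,cv); (15,12,cv); (15,14,cv); (16,5,cv); (16,12,cv); (16,13,cv); (17,7,cv); (17,13,cv); (17,14,cv); (18,12,cv); (18,13,cv); (18,14,cv); (22,0,cv); (22,19,cv); (22,21,cv); (23,4,cv); (23,19,cv); (23,20,cv); (24,5,cv); (24,20,cv); (24,21,cv); (25,19,cv); (25,20,cv); (25,21,cv)


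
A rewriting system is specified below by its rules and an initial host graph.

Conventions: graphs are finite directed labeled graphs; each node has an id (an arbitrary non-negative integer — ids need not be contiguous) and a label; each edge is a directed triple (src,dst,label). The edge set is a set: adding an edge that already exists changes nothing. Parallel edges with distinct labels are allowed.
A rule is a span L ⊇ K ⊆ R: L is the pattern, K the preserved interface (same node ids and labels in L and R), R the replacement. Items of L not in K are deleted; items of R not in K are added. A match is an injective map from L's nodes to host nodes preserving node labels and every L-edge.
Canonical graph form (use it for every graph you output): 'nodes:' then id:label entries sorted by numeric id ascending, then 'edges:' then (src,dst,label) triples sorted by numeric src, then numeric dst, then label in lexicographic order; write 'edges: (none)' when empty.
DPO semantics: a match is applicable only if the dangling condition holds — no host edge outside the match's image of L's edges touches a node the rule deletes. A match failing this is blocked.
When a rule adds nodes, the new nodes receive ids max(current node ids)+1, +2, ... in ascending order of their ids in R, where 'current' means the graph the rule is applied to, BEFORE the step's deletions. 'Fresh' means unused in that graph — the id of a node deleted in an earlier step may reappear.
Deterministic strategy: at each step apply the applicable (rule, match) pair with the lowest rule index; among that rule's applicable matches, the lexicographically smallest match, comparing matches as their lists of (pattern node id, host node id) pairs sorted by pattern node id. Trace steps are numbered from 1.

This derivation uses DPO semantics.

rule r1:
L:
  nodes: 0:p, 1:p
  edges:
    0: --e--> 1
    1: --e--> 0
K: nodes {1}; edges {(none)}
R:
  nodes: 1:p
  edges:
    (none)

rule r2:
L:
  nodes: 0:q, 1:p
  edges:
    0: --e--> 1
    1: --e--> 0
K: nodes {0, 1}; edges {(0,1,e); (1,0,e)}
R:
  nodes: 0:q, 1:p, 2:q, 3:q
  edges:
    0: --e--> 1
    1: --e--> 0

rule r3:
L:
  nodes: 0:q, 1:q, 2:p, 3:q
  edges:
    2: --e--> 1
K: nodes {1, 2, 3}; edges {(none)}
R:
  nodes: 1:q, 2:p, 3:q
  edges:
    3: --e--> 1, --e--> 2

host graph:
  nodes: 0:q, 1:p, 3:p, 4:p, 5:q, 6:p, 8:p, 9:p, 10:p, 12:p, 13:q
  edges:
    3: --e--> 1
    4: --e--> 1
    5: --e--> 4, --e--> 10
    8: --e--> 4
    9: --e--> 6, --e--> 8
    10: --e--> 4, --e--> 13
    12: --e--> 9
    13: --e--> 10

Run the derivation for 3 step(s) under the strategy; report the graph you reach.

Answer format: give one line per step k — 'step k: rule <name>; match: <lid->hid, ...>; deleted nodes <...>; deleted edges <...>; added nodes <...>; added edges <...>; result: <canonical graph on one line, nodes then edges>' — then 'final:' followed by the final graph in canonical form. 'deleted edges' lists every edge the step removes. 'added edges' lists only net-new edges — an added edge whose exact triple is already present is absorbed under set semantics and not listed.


step 1: rule r2; match: 0->13, 1->10; deleted nodes (none); deleted edges (none); added nodes 14, 15; added edges (none); result: nodes: 0:q, 1:p, 3:p, 4:p, 5:q, 6:p, 8:p, 9:p, 10:p, 12:p, 13:q, 14:q, 15:q edges: (3,1,e); (4,1,e); (5,4,e); (5,10,e); (8,4,e); (9,6,e); (9,8,e); (10,4,e); (10,13,e); (12,9,e); (13,10,e)
step 2: rule r2; match: 0->13, 1->10; deleted nodes (none); deleted edges (none); added nodes 16, 17; added edges (none); result: nodes: 0:q, 1:p, 3:p, 4:p, 5:q, 6:p, 8:p, 9:p, 10:p, 12:p, 13:q, 14:q, 15:q, 16:q, 17:q edges: (3,1,e); (4,1,e); (5,4,e); (5,10,e); (8,4,e); (9,6,e); (9,8,e); (10,4,e); (10,13,e); (12,9,e); (13,10,e)
step 3: rule r2; match: 0->13, 1->10; deleted nodes (none); deleted edges (none); added nodes 18, 19; added edges (none); result: nodes: 0:q, 1:p, 3:p, 4:p, 5:q, 6:p, 8:p, 9:p, 10:p, 12:p, 13:q, 14:q, 15:q, 16:q, 17:q, 18:q, 19:q edges: (3,1,e); (4,1,e); (5,4,e); (5,10,e); (8,4,e); (9,6,e); (9,8,e); (10,4,e); (10,13,e); (12,9,e); (13,10,e)
final:
nodes: 0:q, 1:p, 3:p, 4:p, 5:q, 6:p, 8:p, 9:p, 10:p, 12:p, 13:q, 14:q, 15:q, 16:q, 17:q, 18:q, 19:q
edges: (3,1,e); (4,1,e); (5,4,e); (5,10,e); (8,4,e); (9,6,e); (9,8,e); (10,4,e); (10,13,e); (12,9,e); (13,10,e)


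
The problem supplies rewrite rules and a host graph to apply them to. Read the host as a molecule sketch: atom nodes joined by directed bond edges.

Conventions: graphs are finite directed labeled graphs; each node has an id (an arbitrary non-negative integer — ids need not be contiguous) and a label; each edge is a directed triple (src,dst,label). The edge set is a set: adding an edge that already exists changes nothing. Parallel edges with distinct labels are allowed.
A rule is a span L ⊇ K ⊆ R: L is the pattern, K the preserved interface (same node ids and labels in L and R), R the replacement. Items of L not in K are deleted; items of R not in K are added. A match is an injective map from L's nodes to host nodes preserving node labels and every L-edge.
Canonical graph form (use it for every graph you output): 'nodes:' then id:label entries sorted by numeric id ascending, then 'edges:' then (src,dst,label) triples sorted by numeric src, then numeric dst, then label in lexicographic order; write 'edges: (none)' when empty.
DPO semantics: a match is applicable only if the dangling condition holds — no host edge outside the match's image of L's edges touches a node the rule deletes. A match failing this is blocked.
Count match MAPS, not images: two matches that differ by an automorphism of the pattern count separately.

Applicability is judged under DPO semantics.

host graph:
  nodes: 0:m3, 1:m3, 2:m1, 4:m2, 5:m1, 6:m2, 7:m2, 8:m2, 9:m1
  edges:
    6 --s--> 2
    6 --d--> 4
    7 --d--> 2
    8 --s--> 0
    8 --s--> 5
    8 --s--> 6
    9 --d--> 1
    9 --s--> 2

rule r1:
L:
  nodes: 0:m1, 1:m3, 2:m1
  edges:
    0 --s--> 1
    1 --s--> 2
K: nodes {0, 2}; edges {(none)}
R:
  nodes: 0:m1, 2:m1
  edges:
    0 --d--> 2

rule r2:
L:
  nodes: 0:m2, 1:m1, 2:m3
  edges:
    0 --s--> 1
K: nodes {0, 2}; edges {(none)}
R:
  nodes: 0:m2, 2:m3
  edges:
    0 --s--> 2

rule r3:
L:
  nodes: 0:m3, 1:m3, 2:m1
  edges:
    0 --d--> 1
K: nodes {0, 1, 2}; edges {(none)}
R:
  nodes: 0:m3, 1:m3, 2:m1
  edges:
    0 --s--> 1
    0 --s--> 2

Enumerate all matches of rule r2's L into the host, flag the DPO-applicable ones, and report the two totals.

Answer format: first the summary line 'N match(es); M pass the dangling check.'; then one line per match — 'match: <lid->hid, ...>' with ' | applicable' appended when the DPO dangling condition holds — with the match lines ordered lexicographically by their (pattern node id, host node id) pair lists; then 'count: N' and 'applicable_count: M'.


4 match(es); 2 pass the dangling check.
match: 0->6, 1->2, 2->0
match: 0->6, 1->2, 2->1
match: 0->8, 1->5, 2->0 | applicable
match: 0->8, 1->5, 2->1 | applicable
count: 4
applicable_count: 2


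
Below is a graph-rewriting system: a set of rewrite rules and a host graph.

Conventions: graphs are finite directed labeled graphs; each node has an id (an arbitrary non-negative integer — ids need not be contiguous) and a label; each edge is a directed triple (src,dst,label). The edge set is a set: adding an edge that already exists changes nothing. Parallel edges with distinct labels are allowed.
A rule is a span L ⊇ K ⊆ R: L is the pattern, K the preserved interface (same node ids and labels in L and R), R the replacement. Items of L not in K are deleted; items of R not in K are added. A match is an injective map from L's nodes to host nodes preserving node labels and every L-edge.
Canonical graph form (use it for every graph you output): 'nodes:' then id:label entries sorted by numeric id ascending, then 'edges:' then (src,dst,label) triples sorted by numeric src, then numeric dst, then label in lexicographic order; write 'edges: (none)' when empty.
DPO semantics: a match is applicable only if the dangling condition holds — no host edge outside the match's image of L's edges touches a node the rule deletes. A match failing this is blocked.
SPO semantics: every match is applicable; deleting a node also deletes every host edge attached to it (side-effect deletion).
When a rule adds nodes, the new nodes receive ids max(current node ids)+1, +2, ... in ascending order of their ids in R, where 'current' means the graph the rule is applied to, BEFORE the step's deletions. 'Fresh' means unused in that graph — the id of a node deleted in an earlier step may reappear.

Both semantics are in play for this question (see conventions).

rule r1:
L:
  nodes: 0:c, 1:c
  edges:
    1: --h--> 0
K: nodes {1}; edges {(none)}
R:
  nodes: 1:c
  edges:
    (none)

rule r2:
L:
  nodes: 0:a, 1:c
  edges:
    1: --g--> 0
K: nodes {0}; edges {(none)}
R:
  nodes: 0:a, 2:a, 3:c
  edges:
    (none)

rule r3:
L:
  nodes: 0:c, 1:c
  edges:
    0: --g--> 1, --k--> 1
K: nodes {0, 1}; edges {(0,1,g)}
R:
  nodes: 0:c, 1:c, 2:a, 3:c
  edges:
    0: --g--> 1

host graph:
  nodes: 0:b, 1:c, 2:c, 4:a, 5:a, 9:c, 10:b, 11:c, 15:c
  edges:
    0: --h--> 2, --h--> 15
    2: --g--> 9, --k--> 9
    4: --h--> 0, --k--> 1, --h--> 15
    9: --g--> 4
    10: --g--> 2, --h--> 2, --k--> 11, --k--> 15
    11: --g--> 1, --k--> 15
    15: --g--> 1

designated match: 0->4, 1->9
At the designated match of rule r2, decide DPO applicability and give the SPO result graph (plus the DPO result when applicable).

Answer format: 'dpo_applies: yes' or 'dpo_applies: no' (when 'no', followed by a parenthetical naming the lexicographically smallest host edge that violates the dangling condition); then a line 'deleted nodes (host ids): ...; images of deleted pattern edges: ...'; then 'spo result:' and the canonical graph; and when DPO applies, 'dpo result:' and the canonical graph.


dpo_applies: no
(the rule deletes node 9, which keeps host edge (2,9,g) outside the match image — the dangling condition fails, DPO blocks; SPO proceeds and side-deletes such edges)
deleted nodes (host ids): 9; images of deleted pattern edges: (9,4,g)
spo result:
nodes: 0:b, 1:c, 2:c, 4:a, 5:a, 10:b, 11:c, 15:c, 16:a, 17:c
edges: (0,2,h); (0,15,h); (4,0,h); (4,1,k); (4,15,h); (10,2,g); (10,2,h); (10,11,k); (10,15,k); (11,1,g); (11,15,k); (15,1,g)


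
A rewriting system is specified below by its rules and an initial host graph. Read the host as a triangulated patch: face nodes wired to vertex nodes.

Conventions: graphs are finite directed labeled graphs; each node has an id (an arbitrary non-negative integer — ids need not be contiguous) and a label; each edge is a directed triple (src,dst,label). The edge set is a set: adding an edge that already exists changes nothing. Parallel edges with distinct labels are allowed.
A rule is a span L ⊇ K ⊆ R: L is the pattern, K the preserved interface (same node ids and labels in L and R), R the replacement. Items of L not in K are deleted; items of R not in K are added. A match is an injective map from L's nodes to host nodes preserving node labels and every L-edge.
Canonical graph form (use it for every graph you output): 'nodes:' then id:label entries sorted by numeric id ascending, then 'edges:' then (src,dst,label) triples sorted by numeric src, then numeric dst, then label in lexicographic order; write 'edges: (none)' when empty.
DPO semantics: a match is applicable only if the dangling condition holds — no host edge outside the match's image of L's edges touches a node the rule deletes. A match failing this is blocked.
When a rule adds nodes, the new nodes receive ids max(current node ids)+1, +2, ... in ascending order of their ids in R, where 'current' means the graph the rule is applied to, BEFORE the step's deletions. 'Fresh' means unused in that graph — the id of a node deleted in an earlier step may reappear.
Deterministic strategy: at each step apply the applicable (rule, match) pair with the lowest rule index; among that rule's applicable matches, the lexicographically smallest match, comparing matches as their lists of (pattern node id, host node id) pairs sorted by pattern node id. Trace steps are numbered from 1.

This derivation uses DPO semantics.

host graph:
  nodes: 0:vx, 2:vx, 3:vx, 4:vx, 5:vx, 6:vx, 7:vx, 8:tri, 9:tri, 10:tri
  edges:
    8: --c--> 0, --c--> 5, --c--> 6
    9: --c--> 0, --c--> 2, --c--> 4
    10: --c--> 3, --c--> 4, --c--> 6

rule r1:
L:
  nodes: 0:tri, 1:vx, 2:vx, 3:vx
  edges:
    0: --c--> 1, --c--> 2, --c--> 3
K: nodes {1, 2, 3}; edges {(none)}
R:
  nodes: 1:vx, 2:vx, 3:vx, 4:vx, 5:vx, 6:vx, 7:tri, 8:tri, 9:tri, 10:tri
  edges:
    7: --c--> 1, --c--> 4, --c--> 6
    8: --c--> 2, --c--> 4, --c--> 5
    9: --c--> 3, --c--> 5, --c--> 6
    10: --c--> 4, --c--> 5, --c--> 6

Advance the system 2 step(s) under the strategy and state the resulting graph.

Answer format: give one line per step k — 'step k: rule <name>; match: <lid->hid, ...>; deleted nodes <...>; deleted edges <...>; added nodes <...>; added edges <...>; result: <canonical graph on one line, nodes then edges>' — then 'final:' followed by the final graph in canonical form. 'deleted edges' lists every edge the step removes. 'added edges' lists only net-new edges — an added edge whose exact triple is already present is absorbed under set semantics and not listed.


step 1: rule r1; match: 0->8, 1->0, 2->5, 3->6; deleted nodes 8; deleted edges (8,0,c); (8,5,c); (8,6,c); added nodes 11, 12, 13, 14, 15, 16, 17; added edges (14,0,c); (14,11,c); (14,13,c); (15,5,c); (15,11,c); (15,12,c); (16,6,c); (16,12,c); (16,13,c); (17,11,c); (17,12,c); (17,13,c); result: nodes: 0:vx, 2:vx, 3:vx, 4:vx, 5:vx, 6:vx, 7:vx, 9:tri, 10:tri, 11:vx, 12:vx, 13:vx, 14:tri, 15:tri, 16:tri, 17:tri edges: (9,0,c); (9,2,c); (9,4,c); (10,3,c); (10,4,c); (10,6,c); (14,0,c); (14,11,c); (14,13,c); (15,5,c); (15,11,c); (15,12,c); (16,6,c); (16,12,c); (16,13,c); (17,11,c); (17,12,c); (17,13,c)
step 2: rule r1; match: 0->9, 1->0, 2->2, 3->4; deleted nodes 9; deleted edges (9,0,c); (9,2,c); (9,4,c); added nodes 18, 19, 20, 21, 22, 23, 24; added edges (21,0,c); (21,18,c); (21,20,c); (22,2,c); (22,18,c); (22,19,c); (23,4,c); (23,19,c); (23,20,c); (24,18,c); (24,19,c); (24,20,c); result: nodes: 0:vx, 2:vx, 3:vx, 4:vx, 5:vx, 6:vx, 7:vx, 10:tri, 11:vx, 12:vx, 13:vx, 14:tri, 15:tri, 16:tri, 17:tri, 18:vx, 19:vx, 20:vx, 21:tri, 22:tri, 23:tri, 24:tri edges: (10,3,c); (10,4,c); (10,6,c); (14,0,c); (14,11,c); (14,13,c); (15,5,c); (15,11,c); (15,12,c); (16,6,c); (16,12,c); (16,13,c); (17,11,c); (17,12,c); (17,13,c); (21,0,c); (21,18,c); (21,20,c); (22,2,c); (22,18,c); (22,19,c); (23,4,c); (23,19,c); (23,20,c); (24,18,c); (24,19,c); (24,20,c)
final:
nodes: 0:vx, 2:vx, 3:vx, 4:vx, 5:vx, 6:vx, 7:vx, 10:tri, 11:vx, 12:vx, 13:vx, 14:tri, 15:tri, 16:tri, 17:tri, 18:vx, 19:vx, 20:vx, 21:tri, 22:tri, 23:tri, 24:tri
edges: (10,3,c); (10,4,c); (10,6,c); (14,0,c); (14,11,c); (14,13,c); (15,5,c); (15,11,c); (15,12,c); (16,6,c); (16,12,c); (16,13,c); (17,11,c); (17,12,c); (17,13,c); (21,0,c); (21,18,c); (21,20,c); (22,2,c); (22,18,c); (22,19,c); (23,4,c); (23,19,c); (23,20,c); (24,18,c); (24,19,c); (24,20,c)


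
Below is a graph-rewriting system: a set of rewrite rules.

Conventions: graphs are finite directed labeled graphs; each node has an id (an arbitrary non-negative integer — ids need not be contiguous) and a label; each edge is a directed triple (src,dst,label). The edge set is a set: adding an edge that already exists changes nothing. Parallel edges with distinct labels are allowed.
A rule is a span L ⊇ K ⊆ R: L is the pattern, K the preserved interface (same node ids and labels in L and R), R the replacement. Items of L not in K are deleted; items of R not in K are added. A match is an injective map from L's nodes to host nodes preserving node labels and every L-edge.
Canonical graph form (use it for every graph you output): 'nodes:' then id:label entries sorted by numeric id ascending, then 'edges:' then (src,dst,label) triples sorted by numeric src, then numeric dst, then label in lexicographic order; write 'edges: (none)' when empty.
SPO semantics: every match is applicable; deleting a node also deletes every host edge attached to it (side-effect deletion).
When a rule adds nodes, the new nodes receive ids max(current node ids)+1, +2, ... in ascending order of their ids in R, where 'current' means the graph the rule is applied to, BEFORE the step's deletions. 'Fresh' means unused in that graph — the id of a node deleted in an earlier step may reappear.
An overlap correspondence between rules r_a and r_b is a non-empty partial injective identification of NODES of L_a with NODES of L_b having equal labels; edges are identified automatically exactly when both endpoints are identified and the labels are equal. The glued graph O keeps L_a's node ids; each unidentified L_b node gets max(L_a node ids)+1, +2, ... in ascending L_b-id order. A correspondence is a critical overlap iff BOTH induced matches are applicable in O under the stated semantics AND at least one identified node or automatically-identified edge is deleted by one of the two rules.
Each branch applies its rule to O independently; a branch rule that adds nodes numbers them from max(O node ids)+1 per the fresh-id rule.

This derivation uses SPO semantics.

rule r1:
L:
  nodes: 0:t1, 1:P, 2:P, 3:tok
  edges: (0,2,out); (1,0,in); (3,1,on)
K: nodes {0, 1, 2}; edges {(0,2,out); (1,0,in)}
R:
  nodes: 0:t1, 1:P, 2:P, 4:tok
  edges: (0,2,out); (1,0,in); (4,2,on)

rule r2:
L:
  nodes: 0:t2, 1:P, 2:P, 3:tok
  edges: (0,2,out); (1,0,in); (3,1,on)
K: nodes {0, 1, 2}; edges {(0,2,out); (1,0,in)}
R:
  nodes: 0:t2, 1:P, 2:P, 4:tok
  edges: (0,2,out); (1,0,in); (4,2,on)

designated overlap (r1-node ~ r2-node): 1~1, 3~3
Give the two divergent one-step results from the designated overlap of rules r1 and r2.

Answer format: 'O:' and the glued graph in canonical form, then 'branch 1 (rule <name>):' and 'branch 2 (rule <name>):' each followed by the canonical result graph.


O:
nodes: 0:t1, 1:P, 2:P, 3:tok, 4:t2, 5:P
edges: (0,2,out); (1,0,in); (1,4,in); (3,1,on); (4,5,out)
branch 1 (rule r1):
nodes: 0:t1, 1:P, 2:P, 4:t2, 5:P, 6:tok
edges: (0,2,out); (1,0,in); (1,4,in); (4,5,out); (6,2,on)
branch 2 (rule r2):
nodes: 0:t1, 1:P, 2:P, 4:t2, 5:P, 6:tok
edges: (0,2,out); (1,0,in); (1,4,in); (4,5,out); (6,5,on)


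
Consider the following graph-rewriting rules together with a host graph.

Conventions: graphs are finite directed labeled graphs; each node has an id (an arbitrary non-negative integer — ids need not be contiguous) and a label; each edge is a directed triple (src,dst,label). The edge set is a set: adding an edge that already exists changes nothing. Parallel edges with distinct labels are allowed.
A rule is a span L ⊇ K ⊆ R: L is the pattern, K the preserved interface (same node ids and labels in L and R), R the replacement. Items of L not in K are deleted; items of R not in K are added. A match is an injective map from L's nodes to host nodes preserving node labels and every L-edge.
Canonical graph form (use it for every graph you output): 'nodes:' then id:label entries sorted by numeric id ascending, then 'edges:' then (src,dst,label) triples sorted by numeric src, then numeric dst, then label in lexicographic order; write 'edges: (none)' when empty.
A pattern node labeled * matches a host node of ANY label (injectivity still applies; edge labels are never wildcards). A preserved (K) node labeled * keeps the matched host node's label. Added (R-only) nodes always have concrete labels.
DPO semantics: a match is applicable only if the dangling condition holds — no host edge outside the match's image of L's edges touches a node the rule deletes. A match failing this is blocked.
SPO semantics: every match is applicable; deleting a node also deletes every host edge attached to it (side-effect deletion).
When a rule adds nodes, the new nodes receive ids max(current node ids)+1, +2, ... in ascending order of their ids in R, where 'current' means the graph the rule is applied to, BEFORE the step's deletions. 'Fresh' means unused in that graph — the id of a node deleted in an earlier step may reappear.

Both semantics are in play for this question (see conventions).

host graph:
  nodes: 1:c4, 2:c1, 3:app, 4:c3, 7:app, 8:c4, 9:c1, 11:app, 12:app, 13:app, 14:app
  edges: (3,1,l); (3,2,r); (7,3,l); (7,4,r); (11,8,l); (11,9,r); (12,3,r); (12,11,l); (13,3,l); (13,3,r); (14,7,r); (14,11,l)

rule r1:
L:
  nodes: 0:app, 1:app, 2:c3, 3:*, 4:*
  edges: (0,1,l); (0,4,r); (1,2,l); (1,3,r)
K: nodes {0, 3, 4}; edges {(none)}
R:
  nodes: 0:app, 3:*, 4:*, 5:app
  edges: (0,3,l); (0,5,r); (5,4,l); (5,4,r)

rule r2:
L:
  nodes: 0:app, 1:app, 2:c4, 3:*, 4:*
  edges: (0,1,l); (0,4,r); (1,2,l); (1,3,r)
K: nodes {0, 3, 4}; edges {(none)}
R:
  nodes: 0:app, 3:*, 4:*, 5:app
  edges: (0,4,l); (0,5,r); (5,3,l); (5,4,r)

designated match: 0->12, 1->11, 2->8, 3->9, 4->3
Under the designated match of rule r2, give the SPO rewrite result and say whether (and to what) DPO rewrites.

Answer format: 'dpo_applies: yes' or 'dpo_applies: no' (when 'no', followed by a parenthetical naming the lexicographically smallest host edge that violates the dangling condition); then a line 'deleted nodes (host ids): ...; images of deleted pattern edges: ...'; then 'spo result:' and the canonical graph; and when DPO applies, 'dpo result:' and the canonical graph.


dpo_applies: no
(the rule deletes node 11, which keeps host edge (14,11,l) outside the match image — the dangling condition fails, DPO blocks; SPO proceeds and side-deletes such edges)
deleted nodes (host ids): 8, 11; images of deleted pattern edges: (11,8,l); (11,9,r); (12,3,r); (12,11,l)
spo result:
nodes: 1:c4, 2:c1, 3:app, 4:c3, 7:app, 9:c1, 12:app, 13:app, 14:app, 15:app
edges: (3,1,l); (3,2,r); (7,3,l); (7,4,r); (12,3,l); (12,15,r); (13,3,l); (13,3,r); (14,7,r); (15,3,r); (15,9,l)


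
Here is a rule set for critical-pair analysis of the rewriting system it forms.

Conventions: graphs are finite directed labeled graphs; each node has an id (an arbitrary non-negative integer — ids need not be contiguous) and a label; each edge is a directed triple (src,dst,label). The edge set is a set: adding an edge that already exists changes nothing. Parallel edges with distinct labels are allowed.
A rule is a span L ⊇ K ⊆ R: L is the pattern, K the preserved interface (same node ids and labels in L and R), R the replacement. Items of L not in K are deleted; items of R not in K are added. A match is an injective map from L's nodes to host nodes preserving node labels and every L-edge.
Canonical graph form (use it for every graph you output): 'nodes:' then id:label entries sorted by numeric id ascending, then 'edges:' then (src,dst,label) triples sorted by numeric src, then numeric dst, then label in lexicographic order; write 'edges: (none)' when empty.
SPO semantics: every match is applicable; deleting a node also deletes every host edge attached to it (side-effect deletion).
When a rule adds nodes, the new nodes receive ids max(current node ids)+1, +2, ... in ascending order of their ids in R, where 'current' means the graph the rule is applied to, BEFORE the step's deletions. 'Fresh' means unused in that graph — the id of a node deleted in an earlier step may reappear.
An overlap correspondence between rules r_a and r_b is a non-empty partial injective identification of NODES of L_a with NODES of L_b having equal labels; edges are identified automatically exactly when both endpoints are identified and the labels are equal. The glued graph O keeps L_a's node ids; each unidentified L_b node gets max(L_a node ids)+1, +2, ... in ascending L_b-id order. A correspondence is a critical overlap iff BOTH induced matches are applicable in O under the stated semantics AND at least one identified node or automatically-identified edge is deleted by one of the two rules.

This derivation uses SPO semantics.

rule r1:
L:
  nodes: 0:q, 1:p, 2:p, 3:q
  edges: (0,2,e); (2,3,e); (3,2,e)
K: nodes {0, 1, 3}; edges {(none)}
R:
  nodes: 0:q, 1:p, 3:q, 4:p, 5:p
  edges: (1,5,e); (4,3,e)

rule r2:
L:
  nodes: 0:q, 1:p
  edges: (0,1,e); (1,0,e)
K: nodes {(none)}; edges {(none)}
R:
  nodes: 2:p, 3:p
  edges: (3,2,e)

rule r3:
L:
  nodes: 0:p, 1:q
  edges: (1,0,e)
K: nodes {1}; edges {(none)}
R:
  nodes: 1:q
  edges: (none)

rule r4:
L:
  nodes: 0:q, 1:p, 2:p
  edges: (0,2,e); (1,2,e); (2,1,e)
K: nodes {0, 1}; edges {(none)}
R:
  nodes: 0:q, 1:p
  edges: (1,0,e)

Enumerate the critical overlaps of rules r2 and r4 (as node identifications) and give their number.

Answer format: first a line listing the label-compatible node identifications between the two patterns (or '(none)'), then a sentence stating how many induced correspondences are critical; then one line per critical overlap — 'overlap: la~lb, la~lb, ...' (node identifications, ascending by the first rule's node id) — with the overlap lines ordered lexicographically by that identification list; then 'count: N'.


label-compatible node identifications between L(r2) and L(r4): 0~0, 1~1, 1~2
5 of the induced correspondences are critical overlaps of r2 and r4.
overlap: 0~0
overlap: 0~0, 1~1
overlap: 0~0, 1~2
overlap: 1~1
overlap: 1~2
count: 5


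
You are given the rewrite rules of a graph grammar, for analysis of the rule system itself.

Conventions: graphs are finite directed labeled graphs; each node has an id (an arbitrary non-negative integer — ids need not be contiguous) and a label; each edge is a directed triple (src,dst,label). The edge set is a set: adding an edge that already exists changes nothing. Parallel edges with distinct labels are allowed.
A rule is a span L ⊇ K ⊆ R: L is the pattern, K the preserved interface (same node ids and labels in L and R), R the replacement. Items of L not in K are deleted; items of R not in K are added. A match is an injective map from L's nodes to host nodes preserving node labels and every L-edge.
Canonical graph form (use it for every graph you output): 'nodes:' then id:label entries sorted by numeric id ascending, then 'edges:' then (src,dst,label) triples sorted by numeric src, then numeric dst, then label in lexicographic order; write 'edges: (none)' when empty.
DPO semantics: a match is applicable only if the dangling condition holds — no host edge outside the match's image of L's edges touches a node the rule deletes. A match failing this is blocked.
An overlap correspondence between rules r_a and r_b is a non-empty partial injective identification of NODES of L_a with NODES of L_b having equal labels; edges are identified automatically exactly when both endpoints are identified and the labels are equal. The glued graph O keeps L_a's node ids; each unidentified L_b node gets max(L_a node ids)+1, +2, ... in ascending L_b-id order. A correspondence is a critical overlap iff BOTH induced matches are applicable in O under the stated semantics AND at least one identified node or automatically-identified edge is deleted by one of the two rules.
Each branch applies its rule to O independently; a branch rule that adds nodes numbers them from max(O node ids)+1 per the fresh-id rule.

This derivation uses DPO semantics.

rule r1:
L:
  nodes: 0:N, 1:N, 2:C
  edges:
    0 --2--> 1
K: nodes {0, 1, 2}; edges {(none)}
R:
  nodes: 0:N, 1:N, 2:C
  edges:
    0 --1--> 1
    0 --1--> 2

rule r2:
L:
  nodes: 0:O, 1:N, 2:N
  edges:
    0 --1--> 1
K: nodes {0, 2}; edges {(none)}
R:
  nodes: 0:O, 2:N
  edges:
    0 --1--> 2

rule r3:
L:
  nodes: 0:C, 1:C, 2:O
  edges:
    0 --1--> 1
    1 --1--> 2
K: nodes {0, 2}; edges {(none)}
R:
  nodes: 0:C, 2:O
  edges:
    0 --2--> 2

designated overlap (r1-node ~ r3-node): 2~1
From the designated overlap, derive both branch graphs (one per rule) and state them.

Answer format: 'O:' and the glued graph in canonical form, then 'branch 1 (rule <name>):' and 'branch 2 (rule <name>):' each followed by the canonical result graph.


O:
nodes: 0:N, 1:N, 2:C, 3:C, 4:O
edges: (0,1,2); (2,4,1); (3,2,1)
branch 1 (rule r1):
nodes: 0:N, 1:N, 2:C, 3:C, 4:O
edges: (0,1,1); (0,2,1); (2,4,1); (3,2,1)
branch 2 (rule r3):
nodes: 0:N, 1:N, 3:C, 4:O
edges: (0,1,2); (3,4,2)


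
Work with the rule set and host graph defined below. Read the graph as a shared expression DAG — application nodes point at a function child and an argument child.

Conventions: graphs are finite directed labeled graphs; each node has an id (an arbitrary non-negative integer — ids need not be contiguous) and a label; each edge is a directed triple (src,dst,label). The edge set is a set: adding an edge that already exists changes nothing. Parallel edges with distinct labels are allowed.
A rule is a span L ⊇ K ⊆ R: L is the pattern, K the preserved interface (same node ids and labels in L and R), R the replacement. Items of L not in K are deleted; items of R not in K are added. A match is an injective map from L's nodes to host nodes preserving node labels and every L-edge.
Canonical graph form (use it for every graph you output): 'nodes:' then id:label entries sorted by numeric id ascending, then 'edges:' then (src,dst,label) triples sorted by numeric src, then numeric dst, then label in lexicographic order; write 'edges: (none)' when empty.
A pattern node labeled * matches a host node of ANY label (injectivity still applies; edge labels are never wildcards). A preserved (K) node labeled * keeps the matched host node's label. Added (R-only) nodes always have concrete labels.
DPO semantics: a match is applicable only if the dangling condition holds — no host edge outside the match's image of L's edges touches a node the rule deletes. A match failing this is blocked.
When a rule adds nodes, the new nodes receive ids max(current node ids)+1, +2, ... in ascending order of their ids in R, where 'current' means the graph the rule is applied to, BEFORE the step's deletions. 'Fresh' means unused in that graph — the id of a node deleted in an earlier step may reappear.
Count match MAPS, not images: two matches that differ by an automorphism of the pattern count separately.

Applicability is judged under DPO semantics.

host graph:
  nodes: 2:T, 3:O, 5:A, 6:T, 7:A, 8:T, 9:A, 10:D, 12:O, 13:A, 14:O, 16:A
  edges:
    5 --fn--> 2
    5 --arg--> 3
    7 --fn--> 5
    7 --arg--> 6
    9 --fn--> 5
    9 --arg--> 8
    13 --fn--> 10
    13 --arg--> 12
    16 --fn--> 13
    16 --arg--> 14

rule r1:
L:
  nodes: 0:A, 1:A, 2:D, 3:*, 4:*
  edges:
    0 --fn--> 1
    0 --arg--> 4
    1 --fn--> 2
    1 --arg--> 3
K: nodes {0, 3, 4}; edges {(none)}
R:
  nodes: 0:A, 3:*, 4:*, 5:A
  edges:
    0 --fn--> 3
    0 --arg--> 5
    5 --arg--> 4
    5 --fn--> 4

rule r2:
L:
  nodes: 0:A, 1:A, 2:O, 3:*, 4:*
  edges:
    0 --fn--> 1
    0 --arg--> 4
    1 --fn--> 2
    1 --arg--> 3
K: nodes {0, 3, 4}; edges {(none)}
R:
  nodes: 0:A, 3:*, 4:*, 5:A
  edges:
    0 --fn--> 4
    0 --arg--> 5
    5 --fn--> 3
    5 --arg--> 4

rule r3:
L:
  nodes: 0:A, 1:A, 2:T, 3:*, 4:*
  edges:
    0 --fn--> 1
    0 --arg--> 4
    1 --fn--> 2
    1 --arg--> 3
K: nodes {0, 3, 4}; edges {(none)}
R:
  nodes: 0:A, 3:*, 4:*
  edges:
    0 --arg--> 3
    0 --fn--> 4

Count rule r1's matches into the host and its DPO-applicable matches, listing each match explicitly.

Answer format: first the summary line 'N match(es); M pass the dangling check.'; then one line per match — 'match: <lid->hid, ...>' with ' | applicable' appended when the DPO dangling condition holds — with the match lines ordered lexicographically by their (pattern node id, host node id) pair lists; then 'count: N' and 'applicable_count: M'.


1 match(es); 1 pass the dangling check.
match: 0->16, 1->13, 2->10, 3->12, 4->14 | applicable
count: 1
applicable_count: 1


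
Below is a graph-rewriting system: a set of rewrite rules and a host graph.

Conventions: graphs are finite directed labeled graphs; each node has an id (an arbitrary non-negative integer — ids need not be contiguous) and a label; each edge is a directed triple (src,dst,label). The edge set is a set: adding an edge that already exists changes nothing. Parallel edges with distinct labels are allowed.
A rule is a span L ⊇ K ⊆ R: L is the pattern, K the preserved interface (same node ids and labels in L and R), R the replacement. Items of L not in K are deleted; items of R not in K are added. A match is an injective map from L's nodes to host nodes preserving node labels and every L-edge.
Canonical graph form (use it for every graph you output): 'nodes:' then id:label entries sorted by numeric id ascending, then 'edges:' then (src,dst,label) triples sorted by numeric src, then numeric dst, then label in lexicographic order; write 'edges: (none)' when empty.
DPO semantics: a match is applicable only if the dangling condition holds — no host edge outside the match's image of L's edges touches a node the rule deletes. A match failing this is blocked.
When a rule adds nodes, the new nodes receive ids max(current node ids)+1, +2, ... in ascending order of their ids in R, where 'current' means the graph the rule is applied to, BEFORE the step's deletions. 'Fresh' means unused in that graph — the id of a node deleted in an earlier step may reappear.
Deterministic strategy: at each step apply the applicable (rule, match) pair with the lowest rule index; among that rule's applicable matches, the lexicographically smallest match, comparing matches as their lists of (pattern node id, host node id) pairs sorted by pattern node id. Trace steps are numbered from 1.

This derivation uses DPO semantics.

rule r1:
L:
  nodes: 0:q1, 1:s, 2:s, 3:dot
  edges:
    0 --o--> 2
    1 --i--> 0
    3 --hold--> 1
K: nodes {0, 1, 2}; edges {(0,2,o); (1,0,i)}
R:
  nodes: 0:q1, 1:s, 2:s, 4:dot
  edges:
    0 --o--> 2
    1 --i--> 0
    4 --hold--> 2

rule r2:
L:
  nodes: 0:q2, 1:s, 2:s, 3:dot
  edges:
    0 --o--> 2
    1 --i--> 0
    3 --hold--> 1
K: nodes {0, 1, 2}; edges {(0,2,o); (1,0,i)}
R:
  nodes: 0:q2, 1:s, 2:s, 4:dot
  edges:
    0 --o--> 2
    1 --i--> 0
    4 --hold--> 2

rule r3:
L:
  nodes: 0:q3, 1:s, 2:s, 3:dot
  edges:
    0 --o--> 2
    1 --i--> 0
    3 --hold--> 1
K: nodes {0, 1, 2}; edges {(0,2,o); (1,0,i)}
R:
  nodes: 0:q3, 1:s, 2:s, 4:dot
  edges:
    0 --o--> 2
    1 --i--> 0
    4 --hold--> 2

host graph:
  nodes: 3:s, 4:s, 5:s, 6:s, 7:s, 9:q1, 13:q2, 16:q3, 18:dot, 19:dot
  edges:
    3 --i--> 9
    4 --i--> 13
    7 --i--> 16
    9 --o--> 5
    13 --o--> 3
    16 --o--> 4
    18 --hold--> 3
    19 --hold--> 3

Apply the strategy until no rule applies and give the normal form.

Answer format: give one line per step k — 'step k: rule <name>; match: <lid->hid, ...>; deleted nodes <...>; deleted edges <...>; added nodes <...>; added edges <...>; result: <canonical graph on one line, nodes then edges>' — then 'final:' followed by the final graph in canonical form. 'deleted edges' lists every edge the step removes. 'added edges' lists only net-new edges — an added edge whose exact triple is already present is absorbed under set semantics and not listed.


step 1: rule r1; match: 0->9, 1->3, 2->5, 3->18; deleted nodes 18; deleted edges (18,3,hold); added nodes 20; added edges (20,5,hold); result: nodes: 3:s, 4:s, 5:s, 6:s, 7:s, 9:q1, 13:q2, 16:q3, 19:dot, 20:dot edges: (3,9,i); (4,13,i); (7,16,i); (9,5,o); (13,3,o); (16,4,o); (19,3,hold); (20,5,hold)
step 2: rule r1; match: 0->9, 1->3, 2->5, 3->19; deleted nodes 19; deleted edges (19,3,hold); added nodes 21; added edges (21,5,hold); result: nodes: 3:s, 4:s, 5:s, 6:s, 7:s, 9:q1, 13:q2, 16:q3, 20:dot, 21:dot edges: (3,9,i); (4,13,i); (7,16,i); (9,5,o); (13,3,o); (16,4,o); (20,5,hold); (21,5,hold)
final:
nodes: 3:s, 4:s, 5:s, 6:s, 7:s, 9:q1, 13:q2, 16:q3, 20:dot, 21:dot
edges: (3,9,i); (4,13,i); (7,16,i); (9,5,o); (13,3,o); (16,4,o); (20,5,hold); (21,5,hold)


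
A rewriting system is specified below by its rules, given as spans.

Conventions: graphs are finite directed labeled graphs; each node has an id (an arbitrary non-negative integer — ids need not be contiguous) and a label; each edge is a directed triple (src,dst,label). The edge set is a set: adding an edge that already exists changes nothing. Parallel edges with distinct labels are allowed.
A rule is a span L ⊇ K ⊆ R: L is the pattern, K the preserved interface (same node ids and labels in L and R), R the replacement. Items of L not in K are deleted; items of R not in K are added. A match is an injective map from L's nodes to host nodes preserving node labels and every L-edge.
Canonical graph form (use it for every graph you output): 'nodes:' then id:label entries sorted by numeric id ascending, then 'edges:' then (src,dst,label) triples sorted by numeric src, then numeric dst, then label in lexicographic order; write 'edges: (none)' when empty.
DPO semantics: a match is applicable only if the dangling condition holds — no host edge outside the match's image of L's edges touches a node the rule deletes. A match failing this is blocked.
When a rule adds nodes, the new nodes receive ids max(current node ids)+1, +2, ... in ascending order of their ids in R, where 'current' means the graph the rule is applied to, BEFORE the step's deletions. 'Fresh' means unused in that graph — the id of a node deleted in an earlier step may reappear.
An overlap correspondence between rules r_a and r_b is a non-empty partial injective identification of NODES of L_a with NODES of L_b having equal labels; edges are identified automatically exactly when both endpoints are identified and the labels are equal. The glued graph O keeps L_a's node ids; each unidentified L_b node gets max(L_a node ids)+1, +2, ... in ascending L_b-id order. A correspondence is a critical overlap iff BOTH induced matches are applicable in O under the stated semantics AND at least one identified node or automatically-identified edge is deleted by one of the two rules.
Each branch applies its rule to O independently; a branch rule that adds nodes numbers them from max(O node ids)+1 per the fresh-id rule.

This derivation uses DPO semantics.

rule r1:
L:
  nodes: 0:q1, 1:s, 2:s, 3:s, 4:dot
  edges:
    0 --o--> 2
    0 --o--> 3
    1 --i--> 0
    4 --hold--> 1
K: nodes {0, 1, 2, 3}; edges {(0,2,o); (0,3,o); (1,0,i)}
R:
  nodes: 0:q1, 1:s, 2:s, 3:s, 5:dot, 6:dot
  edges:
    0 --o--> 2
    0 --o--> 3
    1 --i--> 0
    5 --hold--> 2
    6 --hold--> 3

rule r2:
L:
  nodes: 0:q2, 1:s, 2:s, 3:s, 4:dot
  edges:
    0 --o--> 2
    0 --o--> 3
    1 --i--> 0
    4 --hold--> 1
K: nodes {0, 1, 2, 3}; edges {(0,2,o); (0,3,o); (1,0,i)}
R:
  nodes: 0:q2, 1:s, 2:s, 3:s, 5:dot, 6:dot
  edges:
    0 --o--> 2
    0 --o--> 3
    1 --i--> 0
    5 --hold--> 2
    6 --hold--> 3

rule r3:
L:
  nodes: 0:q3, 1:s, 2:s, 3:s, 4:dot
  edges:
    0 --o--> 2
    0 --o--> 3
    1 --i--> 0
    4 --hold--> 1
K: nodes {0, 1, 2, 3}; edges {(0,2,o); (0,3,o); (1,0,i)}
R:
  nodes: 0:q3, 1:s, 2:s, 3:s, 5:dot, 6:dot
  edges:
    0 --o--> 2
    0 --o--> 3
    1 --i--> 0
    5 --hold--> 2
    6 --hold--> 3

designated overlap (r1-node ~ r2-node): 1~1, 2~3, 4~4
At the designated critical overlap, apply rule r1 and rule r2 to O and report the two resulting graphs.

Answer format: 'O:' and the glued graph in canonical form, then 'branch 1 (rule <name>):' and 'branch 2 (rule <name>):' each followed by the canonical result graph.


O:
nodes: 0:q1, 1:s, 2:s, 3:s, 4:dot, 5:q2, 6:s
edges: (0,2,o); (0,3,o); (1,0,i); (1,5,i); (4,1,hold); (5,2,o); (5,6,o)
branch 1 (rule r1):
nodes: 0:q1, 1:s, 2:s, 3:s, 5:q2, 6:s, 7:dot, 8:dot
edges: (0,2,o); (0,3,o); (1,0,i); (1,5,i); (5,2,o); (5,6,o); (7,2,hold); (8,3,hold)
branch 2 (rule r2):
nodes: 0:q1, 1:s, 2:s, 3:s, 5:q2, 6:s, 7:dot, 8:dot
edges: (0,2,o); (0,3,o); (1,0,i); (1,5,i); (5,2,o); (5,6,o); (7,6,hold); (8,2,hold)
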